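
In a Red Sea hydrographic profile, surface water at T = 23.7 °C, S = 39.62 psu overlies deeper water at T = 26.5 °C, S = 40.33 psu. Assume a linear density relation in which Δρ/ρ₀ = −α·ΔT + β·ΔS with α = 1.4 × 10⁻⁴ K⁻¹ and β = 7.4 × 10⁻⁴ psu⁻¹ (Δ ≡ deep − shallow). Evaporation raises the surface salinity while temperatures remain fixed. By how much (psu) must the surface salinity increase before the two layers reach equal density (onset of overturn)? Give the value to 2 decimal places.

Neutral buoyancy requires −α(T_deep − T_surf) + β(S_deep − S_surf′) = 0.
S_surf′ = S_deep − (α/β)·ΔT = 40.33 − (1.4 × 10⁻⁴/7.4 × 10⁻⁴)·(+2.8) = 39.8003 psu.
Increase required: 39.8003 − 39.62 = 0.1803 psu.

0.18 psu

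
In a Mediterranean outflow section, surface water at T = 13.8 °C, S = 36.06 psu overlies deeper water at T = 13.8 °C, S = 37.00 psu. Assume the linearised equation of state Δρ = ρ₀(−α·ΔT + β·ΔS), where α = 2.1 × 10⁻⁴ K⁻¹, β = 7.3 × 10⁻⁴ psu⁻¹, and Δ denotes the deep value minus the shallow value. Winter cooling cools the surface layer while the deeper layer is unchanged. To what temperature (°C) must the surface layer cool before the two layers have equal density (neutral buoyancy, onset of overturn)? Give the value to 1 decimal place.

Neutral buoyancy requires Δρ = 0, i.e. −α(T_deep − T_surf′) + β(S_deep − S_surf) = 0.
T_surf′ = T_deep − (β/α)·ΔS = 13.8 − (7.3 × 10⁻⁴/2.1 × 10⁻⁴)·(+0.94) = 10.532 °C.
Cooling required: 13.8 − (10.532) = 3.268 °C.

10.5 °C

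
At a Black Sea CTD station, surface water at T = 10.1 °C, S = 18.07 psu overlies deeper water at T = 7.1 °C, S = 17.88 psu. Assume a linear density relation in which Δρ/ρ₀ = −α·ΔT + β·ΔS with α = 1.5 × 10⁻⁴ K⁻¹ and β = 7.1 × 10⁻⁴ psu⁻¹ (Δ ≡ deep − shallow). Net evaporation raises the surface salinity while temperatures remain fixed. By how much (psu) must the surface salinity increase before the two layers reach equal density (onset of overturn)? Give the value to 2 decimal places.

0.44 psu

Neutral buoyancy requires −α(T_deep − T_surf) + β(S_deep − S_surf′) = 0.
S_surf′ = S_deep − (α/β)·ΔT = 17.88 − (1.5 × 10⁻⁴/7.1 × 10⁻⁴)·(-3.0) = 18.5138 psu.
Increase required: 18.5138 − 18.07 = 0.4438 psu.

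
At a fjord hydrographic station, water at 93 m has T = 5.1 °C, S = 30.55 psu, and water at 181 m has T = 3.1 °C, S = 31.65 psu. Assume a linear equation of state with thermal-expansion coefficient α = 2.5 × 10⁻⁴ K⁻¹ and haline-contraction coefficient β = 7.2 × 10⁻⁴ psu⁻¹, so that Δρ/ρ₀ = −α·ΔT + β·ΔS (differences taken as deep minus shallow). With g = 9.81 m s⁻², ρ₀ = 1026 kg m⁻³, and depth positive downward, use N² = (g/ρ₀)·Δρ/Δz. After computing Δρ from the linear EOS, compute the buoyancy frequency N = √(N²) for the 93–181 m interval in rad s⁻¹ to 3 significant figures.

ΔT = -2.0 K, ΔS = +1.10 psu (deep − shallow).
Δρ/ρ₀ = −αΔT + βΔS = 5.00 × 10⁻⁴ + 7.92 × 10⁻⁴ = 1.292 × 10⁻³, so Δρ ≈ 1.326 kg m⁻³.
N² = (g/ρ₀)·Δρ/Δz = g·(Δρ/ρ₀)/Δz = 9.81 × 1.292 × 10⁻³ / 88 = 1.4403 × 10⁻⁴ s⁻².
N = √(1.4403 × 10⁻⁴) = 0.012001 rad s⁻¹ ≈ 0.0120 rad s⁻¹.

0.0120 rad s⁻¹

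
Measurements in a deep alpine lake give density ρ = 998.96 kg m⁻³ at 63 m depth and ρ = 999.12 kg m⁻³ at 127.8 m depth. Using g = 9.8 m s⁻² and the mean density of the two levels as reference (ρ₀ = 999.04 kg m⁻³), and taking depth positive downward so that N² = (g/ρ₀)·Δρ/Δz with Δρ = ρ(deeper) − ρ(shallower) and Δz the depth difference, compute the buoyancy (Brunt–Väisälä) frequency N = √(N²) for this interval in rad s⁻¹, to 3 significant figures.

4.92 × 10⁻³ rad s⁻¹

Δρ = 999.12 − 998.96 = 0.16 kg m⁻³ over Δz = 127.8 − 63 = 64.8 m.
N² = (9.8/999.04) × (0.16/64.8) = 2.4221 × 10⁻⁵ s⁻².
N = √(2.4221 × 10⁻⁵) = 4.9215 × 10⁻³ rad s⁻¹ ≈ 4.92 × 10⁻³ rad s⁻¹.
N² > 0, so the interval is statically stable.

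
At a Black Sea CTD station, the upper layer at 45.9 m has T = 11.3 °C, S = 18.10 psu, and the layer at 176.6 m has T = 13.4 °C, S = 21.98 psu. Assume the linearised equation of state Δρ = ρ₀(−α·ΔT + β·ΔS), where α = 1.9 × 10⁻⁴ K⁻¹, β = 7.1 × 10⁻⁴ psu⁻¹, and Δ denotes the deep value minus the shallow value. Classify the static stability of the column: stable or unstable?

ΔT = 13.4 − 11.3 = +2.1 K and ΔS = 21.98 − 18.10 = +3.88 psu (deep − shallow).
−αΔT = -3.99 × 10⁻⁴; βΔS = 2.7548 × 10⁻³; sum Δρ/ρ₀ = 2.3558 × 10⁻³.
Δρ/ρ₀ > 0, so Δρ > 0: deeper water is denser → statically stable.

stable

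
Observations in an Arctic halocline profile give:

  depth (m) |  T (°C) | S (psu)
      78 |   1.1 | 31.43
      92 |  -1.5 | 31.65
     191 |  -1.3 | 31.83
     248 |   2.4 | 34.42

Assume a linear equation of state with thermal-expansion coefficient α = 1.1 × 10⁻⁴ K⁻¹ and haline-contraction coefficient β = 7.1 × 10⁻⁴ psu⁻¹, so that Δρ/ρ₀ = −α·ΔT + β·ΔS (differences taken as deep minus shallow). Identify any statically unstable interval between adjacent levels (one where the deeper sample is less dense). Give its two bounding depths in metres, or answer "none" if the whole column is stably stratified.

none

Evaluate Δρ/ρ₀ = −αΔT + βΔS across each adjacent pair:
  78–92 m: −αΔT+βΔS = −(1.1 × 10⁻⁴)(-2.6)+(7.1 × 10⁻⁴)(+0.22) = 4.4 × 10⁻⁴ → stable
  92–191 m: −αΔT+βΔS = −(1.1 × 10⁻⁴)(+0.2)+(7.1 × 10⁻⁴)(+0.18) = 1.1 × 10⁻⁴ → stable
  191–248 m: −αΔT+βΔS = −(1.1 × 10⁻⁴)(+3.7)+(7.1 × 10⁻⁴)(+2.59) = 1.4 × 10⁻³ → stable
Every interval has Δρ > 0: the column is stably stratified throughout.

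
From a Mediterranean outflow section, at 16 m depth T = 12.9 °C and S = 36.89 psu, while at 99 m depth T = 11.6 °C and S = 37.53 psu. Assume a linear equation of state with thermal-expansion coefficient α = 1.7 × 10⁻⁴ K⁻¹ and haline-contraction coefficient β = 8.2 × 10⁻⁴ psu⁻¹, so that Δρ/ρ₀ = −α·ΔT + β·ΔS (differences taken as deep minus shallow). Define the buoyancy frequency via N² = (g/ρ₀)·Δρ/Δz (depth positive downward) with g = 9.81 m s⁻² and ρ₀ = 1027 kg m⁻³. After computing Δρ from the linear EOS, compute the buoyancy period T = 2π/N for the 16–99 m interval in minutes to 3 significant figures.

11.2 min

ΔT = -1.3 K, ΔS = +0.64 psu (deep − shallow).
Δρ/ρ₀ = −αΔT + βΔS = 2.21 × 10⁻⁴ + 5.248 × 10⁻⁴ = 7.458 × 10⁻⁴, so Δρ ≈ 0.7659 kg m⁻³.
N² = (g/ρ₀)·Δρ/Δz = g·(Δρ/ρ₀)/Δz = 9.81 × 7.458 × 10⁻⁴ / 83 = 8.8148 × 10⁻⁵ s⁻².
N = √(8.8148 × 10⁻⁵) = 9.3887 × 10⁻³ rad s⁻¹ → T = 2π/N = 669.23 s = 11.154 min ≈ 11.2 min.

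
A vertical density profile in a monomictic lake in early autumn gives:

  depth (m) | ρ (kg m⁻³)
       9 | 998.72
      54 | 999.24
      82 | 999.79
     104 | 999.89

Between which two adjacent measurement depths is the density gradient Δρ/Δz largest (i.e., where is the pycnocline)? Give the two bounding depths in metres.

Compute the density gradient over each adjacent pair:
  9–54 m: Δρ/Δz = 0.52/45 = 0.012 kg m⁻⁴
  54–82 m: Δρ/Δz = 0.55/28 = 0.020 kg m⁻⁴
  82–104 m: Δρ/Δz = 0.10/22 = 4.5 × 10⁻³ kg m⁻⁴
The largest gradient is in the 54–82 m interval — the pycnocline.

54–82 m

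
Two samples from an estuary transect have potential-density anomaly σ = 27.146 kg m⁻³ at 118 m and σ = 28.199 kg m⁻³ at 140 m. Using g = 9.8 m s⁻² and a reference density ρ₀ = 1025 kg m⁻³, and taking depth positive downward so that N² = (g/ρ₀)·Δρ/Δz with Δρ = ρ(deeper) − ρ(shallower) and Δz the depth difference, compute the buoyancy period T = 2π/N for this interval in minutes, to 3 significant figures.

Δρ = 1028.199 − 1027.146 = 1.053 kg m⁻³ over Δz = 140 − 118 = 22 m.
N² = (9.8/1025) × (1.053/22) = 4.5762 × 10⁻⁴ s⁻².
N = √(4.5762 × 10⁻⁴) = 0.021392 rad s⁻¹, so T = 2π/N = 293.72 s = 4.8953 min ≈ 4.90 min.
N² > 0, so the interval is statically stable.

4.90 min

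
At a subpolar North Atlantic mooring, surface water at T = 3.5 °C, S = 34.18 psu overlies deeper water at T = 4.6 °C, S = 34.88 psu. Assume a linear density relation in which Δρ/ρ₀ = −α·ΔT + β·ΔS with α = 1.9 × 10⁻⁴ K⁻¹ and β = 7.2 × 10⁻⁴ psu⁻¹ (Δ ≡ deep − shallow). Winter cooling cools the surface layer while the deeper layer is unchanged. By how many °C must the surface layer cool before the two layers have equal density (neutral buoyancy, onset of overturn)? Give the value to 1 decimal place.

Neutral buoyancy requires Δρ = 0, i.e. −α(T_deep − T_surf′) + β(S_deep − S_surf) = 0.
T_surf′ = T_deep − (β/α)·ΔS = 4.6 − (7.2 × 10⁻⁴/1.9 × 10⁻⁴)·(+0.70) = 1.947 °C.
Cooling required: 3.5 − (1.947) = 1.553 °C.

1.6 °C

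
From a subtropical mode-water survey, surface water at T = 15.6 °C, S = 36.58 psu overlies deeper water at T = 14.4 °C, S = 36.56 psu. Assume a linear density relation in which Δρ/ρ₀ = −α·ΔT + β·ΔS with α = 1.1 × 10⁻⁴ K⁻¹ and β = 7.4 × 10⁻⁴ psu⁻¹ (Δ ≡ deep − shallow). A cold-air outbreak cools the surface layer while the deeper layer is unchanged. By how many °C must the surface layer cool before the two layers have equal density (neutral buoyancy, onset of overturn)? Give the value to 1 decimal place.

Neutral buoyancy requires Δρ = 0, i.e. −α(T_deep − T_surf′) + β(S_deep − S_surf) = 0.
T_surf′ = T_deep − (β/α)·ΔS = 14.4 − (7.4 × 10⁻⁴/1.1 × 10⁻⁴)·(-0.02) = 14.535 °C.
Cooling required: 15.6 − (14.535) = 1.065 °C.

1.1 °C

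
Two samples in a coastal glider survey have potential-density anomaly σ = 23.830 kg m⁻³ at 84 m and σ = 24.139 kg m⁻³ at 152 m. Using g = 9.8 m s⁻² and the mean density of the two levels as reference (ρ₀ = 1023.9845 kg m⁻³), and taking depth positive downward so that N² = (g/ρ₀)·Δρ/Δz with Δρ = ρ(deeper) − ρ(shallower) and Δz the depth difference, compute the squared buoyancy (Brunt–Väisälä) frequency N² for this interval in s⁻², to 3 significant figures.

Δρ = 1024.139 − 1023.830 = 0.309 kg m⁻³ over Δz = 152 − 84 = 68 m.
N² = (9.8/1023.9845) × (0.309/68) = 4.3489 × 10⁻⁵ s⁻² ≈ 4.35 × 10⁻⁵ s⁻².

4.35 × 10⁻⁵ s⁻²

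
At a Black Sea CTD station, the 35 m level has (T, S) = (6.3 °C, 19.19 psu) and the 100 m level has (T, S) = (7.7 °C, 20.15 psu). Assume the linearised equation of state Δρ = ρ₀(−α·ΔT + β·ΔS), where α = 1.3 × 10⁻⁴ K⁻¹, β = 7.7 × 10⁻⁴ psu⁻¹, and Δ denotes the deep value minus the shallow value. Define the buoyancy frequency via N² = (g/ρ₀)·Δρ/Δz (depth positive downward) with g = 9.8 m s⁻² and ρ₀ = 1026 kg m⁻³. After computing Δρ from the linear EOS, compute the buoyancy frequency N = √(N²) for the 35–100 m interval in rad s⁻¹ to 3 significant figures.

9.17 × 10⁻³ rad s⁻¹

ΔT = +1.4 K, ΔS = +0.96 psu (deep − shallow).
Δρ/ρ₀ = −αΔT + βΔS = -1.82 × 10⁻⁴ + 7.392 × 10⁻⁴ = 5.572 × 10⁻⁴, so Δρ ≈ 0.5717 kg m⁻³.
N² = (g/ρ₀)·Δρ/Δz = g·(Δρ/ρ₀)/Δz = 9.8 × 5.572 × 10⁻⁴ / 65 = 8.4009 × 10⁻⁵ s⁻².
N = √(8.4009 × 10⁻⁵) = 9.1656 × 10⁻³ rad s⁻¹ ≈ 9.17 × 10⁻³ rad s⁻¹.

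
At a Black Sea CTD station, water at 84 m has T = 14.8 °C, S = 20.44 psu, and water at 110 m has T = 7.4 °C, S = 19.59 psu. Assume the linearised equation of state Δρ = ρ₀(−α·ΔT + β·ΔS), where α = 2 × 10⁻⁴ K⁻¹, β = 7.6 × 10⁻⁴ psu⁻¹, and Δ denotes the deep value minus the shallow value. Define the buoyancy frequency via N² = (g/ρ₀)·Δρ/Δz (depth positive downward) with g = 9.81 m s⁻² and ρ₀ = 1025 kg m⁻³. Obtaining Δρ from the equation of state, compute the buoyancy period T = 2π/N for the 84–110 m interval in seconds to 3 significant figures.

354 s

ΔT = -7.4 K, ΔS = -0.85 psu (deep − shallow).
Δρ/ρ₀ = −αΔT + βΔS = 1.48 × 10⁻³ − 6.46 × 10⁻⁴ = 8.34 × 10⁻⁴, so Δρ ≈ 0.8549 kg m⁻³.
N² = (g/ρ₀)·Δρ/Δz = g·(Δρ/ρ₀)/Δz = 9.81 × 8.34 × 10⁻⁴ / 26 = 3.1467 × 10⁻⁴ s⁻².
N = √(3.1467 × 10⁻⁴) = 0.017739 rad s⁻¹ → T = 2π/N = 354.20 s ≈ 354 s.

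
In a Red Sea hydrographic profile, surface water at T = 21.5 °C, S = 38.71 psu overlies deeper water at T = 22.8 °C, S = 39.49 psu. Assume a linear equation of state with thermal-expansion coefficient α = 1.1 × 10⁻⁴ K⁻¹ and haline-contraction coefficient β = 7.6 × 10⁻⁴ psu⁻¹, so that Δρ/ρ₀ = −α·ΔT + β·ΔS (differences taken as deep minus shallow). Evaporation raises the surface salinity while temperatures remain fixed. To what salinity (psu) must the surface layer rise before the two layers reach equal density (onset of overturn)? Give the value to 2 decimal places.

Neutral buoyancy requires −α(T_deep − T_surf) + β(S_deep − S_surf′) = 0.
S_surf′ = S_deep − (α/β)·ΔT = 39.49 − (1.1 × 10⁻⁴/7.6 × 10⁻⁴)·(+1.3) = 39.3018 psu.
Increase required: 39.3018 − 38.71 = 0.5918 psu.

39.30 psu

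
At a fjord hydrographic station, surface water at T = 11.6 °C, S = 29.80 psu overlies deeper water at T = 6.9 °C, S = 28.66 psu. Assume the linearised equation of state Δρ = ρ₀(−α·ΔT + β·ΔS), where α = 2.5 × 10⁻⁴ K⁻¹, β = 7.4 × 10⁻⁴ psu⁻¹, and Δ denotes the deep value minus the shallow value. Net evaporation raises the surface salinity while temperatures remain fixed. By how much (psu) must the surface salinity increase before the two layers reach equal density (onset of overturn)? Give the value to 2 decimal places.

Neutral buoyancy requires −α(T_deep − T_surf) + β(S_deep − S_surf′) = 0.
S_surf′ = S_deep − (α/β)·ΔT = 28.66 − (2.5 × 10⁻⁴/7.4 × 10⁻⁴)·(-4.7) = 30.2478 psu.
Increase required: 30.2478 − 29.80 = 0.4478 psu.

0.45 psu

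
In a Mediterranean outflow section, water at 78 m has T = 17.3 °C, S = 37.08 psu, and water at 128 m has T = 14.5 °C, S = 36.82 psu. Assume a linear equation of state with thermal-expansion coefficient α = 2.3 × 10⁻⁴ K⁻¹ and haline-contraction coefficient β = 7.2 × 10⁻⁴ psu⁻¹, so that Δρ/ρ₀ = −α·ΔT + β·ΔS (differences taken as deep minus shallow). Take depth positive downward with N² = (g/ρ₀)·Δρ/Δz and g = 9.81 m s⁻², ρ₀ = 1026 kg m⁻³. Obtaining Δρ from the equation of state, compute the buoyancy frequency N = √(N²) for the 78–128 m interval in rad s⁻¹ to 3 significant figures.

9.47 × 10⁻³ rad s⁻¹

ΔT = -2.8 K, ΔS = -0.26 psu (deep − shallow).
Δρ/ρ₀ = −αΔT + βΔS = 6.44 × 10⁻⁴ − 1.872 × 10⁻⁴ = 4.568 × 10⁻⁴, so Δρ ≈ 0.4687 kg m⁻³.
N² = (g/ρ₀)·Δρ/Δz = g·(Δρ/ρ₀)/Δz = 9.81 × 4.568 × 10⁻⁴ / 50 = 8.9624 × 10⁻⁵ s⁻².
N = √(8.9624 × 10⁻⁵) = 9.4670 × 10⁻³ rad s⁻¹ ≈ 9.47 × 10⁻³ rad s⁻¹.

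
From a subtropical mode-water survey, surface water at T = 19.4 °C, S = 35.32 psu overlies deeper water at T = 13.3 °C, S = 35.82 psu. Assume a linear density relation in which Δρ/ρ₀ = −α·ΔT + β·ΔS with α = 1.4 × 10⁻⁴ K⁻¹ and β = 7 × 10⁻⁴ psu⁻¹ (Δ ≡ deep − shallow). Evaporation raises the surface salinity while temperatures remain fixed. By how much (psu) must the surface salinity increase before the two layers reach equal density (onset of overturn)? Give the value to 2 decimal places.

Neutral buoyancy requires −α(T_deep − T_surf) + β(S_deep − S_surf′) = 0.
S_surf′ = S_deep − (α/β)·ΔT = 35.82 − (1.4 × 10⁻⁴/7 × 10⁻⁴)·(-6.1) = 37.0400 psu.
Increase required: 37.0400 − 35.32 = 1.7200 psu.

1.72 psu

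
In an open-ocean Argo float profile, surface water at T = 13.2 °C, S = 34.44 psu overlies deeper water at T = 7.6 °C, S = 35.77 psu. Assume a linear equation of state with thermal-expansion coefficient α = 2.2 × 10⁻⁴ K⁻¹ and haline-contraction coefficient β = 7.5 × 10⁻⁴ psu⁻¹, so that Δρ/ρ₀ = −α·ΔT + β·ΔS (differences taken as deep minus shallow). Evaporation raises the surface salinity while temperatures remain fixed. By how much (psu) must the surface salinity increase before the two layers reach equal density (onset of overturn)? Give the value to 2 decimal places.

Neutral buoyancy requires −α(T_deep − T_surf) + β(S_deep − S_surf′) = 0.
S_surf′ = S_deep − (α/β)·ΔT = 35.77 − (2.2 × 10⁻⁴/7.5 × 10⁻⁴)·(-5.6) = 37.4127 psu.
Increase required: 37.4127 − 34.44 = 2.9727 psu.

2.97 psu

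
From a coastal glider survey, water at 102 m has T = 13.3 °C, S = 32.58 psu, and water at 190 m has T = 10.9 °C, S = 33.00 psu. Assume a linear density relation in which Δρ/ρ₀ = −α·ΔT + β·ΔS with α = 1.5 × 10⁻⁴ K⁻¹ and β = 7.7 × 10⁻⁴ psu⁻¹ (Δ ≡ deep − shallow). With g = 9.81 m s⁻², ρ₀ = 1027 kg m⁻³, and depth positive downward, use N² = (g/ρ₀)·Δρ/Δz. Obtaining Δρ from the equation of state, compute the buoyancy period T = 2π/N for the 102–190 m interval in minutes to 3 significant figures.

12.0 min

ΔT = -2.4 K, ΔS = +0.42 psu (deep − shallow).
Δρ/ρ₀ = −αΔT + βΔS = 3.60 × 10⁻⁴ + 3.234 × 10⁻⁴ = 6.834 × 10⁻⁴, so Δρ ≈ 0.7019 kg m⁻³.
N² = (g/ρ₀)·Δρ/Δz = g·(Δρ/ρ₀)/Δz = 9.81 × 6.834 × 10⁻⁴ / 88 = 7.6184 × 10⁻⁵ s⁻².
N = √(7.6184 × 10⁻⁵) = 8.7283 × 10⁻³ rad s⁻¹ → T = 2π/N = 719.86 s = 11.998 min ≈ 12.0 min.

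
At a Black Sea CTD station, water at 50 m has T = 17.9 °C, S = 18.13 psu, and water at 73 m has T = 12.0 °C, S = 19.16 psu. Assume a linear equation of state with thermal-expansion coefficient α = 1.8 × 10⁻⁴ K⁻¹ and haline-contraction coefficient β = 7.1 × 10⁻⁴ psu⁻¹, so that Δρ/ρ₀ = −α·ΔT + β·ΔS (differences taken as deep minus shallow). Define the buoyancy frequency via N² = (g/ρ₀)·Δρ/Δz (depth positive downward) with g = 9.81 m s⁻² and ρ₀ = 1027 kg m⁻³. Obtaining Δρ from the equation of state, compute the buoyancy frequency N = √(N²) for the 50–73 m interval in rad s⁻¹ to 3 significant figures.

ΔT = -5.9 K, ΔS = +1.03 psu (deep − shallow).
Δρ/ρ₀ = −αΔT + βΔS = 1.062 × 10⁻³ + 7.313 × 10⁻⁴ = 1.7933 × 10⁻³, so Δρ ≈ 1.842 kg m⁻³.
N² = (g/ρ₀)·Δρ/Δz = g·(Δρ/ρ₀)/Δz = 9.81 × 1.7933 × 10⁻³ / 23 = 7.6488 × 10⁻⁴ s⁻².
N = √(7.6488 × 10⁻⁴) = 0.027656 rad s⁻¹ ≈ 0.0277 rad s⁻¹.

0.0277 rad s⁻¹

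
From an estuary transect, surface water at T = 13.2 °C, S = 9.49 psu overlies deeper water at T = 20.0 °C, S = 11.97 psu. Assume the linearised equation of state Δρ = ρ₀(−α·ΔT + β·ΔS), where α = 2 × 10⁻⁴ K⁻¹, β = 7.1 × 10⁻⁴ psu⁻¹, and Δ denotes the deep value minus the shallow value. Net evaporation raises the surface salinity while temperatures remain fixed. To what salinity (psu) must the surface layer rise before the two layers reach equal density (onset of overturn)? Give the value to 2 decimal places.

10.05 psu

Neutral buoyancy requires −α(T_deep − T_surf) + β(S_deep − S_surf′) = 0.
S_surf′ = S_deep − (α/β)·ΔT = 11.97 − (2 × 10⁻⁴/7.1 × 10⁻⁴)·(+6.8) = 10.0545 psu.
Increase required: 10.0545 − 9.49 = 0.5645 psu.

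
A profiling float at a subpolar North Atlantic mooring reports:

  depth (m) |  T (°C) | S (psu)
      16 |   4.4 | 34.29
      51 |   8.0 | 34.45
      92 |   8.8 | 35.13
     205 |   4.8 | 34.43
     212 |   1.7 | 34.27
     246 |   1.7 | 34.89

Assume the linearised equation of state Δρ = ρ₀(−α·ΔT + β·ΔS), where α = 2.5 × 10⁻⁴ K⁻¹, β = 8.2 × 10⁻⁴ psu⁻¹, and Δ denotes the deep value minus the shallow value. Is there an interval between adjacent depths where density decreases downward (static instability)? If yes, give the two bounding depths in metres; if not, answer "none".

Evaluate Δρ/ρ₀ = −αΔT + βΔS across each adjacent pair:
  16–51 m: −αΔT+βΔS = −(2.5 × 10⁻⁴)(+3.6)+(8.2 × 10⁻⁴)(+0.16) = -7.7 × 10⁻⁴ → UNSTABLE
  51–92 m: −αΔT+βΔS = −(2.5 × 10⁻⁴)(+0.8)+(8.2 × 10⁻⁴)(+0.68) = 3.6 × 10⁻⁴ → stable
  92–205 m: −αΔT+βΔS = −(2.5 × 10⁻⁴)(-4.0)+(8.2 × 10⁻⁴)(-0.70) = 4.3 × 10⁻⁴ → stable
  205–212 m: −αΔT+βΔS = −(2.5 × 10⁻⁴)(-3.1)+(8.2 × 10⁻⁴)(-0.16) = 6.4 × 10⁻⁴ → stable
  212–246 m: −αΔT+βΔS = −(2.5 × 10⁻⁴)(+0.0)+(8.2 × 10⁻⁴)(+0.62) = 5.1 × 10⁻⁴ → stable
The 16–51 m interval has Δρ < 0: lighter water underlies denser water.

16–51 m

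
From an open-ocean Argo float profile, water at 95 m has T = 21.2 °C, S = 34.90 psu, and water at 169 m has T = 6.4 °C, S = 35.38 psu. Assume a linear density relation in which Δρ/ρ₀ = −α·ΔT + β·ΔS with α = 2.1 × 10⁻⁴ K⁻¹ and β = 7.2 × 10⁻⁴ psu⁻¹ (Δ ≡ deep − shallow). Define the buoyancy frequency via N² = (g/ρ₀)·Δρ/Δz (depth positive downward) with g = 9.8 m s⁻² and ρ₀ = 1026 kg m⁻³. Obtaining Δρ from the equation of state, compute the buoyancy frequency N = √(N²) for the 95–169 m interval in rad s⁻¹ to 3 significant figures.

ΔT = -14.8 K, ΔS = +0.48 psu (deep − shallow).
Δρ/ρ₀ = −αΔT + βΔS = 3.108 × 10⁻³ + 3.456 × 10⁻⁴ = 3.4536 × 10⁻³, so Δρ ≈ 3.543 kg m⁻³.
N² = (g/ρ₀)·Δρ/Δz = g·(Δρ/ρ₀)/Δz = 9.8 × 3.4536 × 10⁻³ / 74 = 4.5737 × 10⁻⁴ s⁻².
N = √(4.5737 × 10⁻⁴) = 0.021386 rad s⁻¹ ≈ 0.0214 rad s⁻¹.

0.0214 rad s⁻¹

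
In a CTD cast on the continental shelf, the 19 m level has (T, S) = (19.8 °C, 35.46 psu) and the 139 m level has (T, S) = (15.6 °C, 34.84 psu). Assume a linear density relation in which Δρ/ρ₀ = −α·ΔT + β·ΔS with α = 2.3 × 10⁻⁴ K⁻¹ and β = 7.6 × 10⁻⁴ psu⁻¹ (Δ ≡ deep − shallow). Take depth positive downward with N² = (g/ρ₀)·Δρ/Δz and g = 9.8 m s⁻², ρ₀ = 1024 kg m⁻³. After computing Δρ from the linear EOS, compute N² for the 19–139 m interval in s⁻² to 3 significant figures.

4.04 × 10⁻⁵ s⁻²

ΔT = -4.2 K, ΔS = -0.62 psu (deep − shallow).
Δρ/ρ₀ = −αΔT + βΔS = 9.66 × 10⁻⁴ − 4.712 × 10⁻⁴ = 4.948 × 10⁻⁴, so Δρ ≈ 0.5067 kg m⁻³.
N² = (g/ρ₀)·Δρ/Δz = g·(Δρ/ρ₀)/Δz = 9.8 × 4.948 × 10⁻⁴ / 120 = 4.0409 × 10⁻⁵ s⁻² ≈ 4.04 × 10⁻⁵ s⁻².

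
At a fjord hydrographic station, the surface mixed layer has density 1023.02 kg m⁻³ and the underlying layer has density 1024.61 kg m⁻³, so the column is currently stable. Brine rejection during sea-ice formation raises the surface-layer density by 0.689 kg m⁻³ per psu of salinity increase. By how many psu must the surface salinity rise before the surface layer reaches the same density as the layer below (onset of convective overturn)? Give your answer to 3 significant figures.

2.31 psu

Density deficit of the surface layer: 1024.61 − 1023.02 = 1.59 kg m⁻³.
Required change = 1.59 / 0.689 = 2.31 psu.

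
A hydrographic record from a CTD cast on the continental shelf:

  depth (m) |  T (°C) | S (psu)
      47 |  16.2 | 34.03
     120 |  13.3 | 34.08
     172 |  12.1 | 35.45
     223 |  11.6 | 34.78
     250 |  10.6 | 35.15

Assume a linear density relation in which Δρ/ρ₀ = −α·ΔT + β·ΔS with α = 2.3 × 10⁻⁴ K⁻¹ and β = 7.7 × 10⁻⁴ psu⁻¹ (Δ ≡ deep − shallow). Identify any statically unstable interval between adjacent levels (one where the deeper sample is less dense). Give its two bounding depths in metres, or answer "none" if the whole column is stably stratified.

172–223 m

Evaluate Δρ/ρ₀ = −αΔT + βΔS across each adjacent pair:
  47–120 m: −αΔT+βΔS = −(2.3 × 10⁻⁴)(-2.9)+(7.7 × 10⁻⁴)(+0.05) = 7.1 × 10⁻⁴ → stable
  120–172 m: −αΔT+βΔS = −(2.3 × 10⁻⁴)(-1.2)+(7.7 × 10⁻⁴)(+1.37) = 1.3 × 10⁻³ → stable
  172–223 m: −αΔT+βΔS = −(2.3 × 10⁻⁴)(-0.5)+(7.7 × 10⁻⁴)(-0.67) = -4.0 × 10⁻⁴ → UNSTABLE
  223–250 m: −αΔT+βΔS = −(2.3 × 10⁻⁴)(-1.0)+(7.7 × 10⁻⁴)(+0.37) = 5.1 × 10⁻⁴ → stable
The 172–223 m interval has Δρ < 0: lighter water underlies denser water.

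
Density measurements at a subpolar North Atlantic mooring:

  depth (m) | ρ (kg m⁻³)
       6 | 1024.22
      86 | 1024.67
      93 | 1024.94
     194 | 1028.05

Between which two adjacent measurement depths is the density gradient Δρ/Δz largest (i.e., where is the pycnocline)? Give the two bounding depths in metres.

Compute the density gradient over each adjacent pair:
  6–86 m: Δρ/Δz = 0.45/80 = 5.6 × 10⁻³ kg m⁻⁴
  86–93 m: Δρ/Δz = 0.27/7 = 0.039 kg m⁻⁴
  93–194 m: Δρ/Δz = 3.11/101 = 0.031 kg m⁻⁴
The largest gradient is in the 86–93 m interval — the pycnocline.

86–93 m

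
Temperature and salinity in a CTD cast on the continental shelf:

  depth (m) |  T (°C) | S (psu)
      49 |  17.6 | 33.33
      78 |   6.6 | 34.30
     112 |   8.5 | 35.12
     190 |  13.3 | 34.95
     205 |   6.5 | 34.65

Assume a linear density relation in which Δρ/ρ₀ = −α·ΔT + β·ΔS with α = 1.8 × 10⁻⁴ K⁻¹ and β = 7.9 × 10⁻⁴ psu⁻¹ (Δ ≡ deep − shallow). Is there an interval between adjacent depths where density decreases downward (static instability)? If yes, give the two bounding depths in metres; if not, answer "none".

Evaluate Δρ/ρ₀ = −αΔT + βΔS across each adjacent pair:
  49–78 m: −αΔT+βΔS = −(1.8 × 10⁻⁴)(-11.0)+(7.9 × 10⁻⁴)(+0.97) = 2.7 × 10⁻³ → stable
  78–112 m: −αΔT+βΔS = −(1.8 × 10⁻⁴)(+1.9)+(7.9 × 10⁻⁴)(+0.82) = 3.1 × 10⁻⁴ → stable
  112–190 m: −αΔT+βΔS = −(1.8 × 10⁻⁴)(+4.8)+(7.9 × 10⁻⁴)(-0.17) = -1.0 × 10⁻³ → UNSTABLE
  190–205 m: −αΔT+βΔS = −(1.8 × 10⁻⁴)(-6.8)+(7.9 × 10⁻⁴)(-0.30) = 9.9 × 10⁻⁴ → stable
The 112–190 m interval has Δρ < 0: lighter water underlies denser water.

112–190 m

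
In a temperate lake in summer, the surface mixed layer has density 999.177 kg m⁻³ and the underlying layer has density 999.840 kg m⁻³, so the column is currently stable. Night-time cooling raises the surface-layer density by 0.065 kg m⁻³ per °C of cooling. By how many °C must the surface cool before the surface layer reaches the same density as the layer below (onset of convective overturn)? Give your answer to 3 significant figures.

10.2 °C

Density deficit of the surface layer: 999.840 − 999.177 = 0.663 kg m⁻³.
Required change = 0.663 / 0.065 = 10.2 °C.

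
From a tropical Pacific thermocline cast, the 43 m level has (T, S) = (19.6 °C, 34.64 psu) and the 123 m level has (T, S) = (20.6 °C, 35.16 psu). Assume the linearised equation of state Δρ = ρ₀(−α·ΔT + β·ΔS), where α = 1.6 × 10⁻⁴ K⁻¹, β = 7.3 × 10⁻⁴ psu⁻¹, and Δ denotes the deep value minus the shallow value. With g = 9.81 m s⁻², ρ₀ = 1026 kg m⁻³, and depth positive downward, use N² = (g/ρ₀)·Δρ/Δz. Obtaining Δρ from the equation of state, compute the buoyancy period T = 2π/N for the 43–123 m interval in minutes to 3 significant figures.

ΔT = +1.0 K, ΔS = +0.52 psu (deep − shallow).
Δρ/ρ₀ = −αΔT + βΔS = -1.60 × 10⁻⁴ + 3.796 × 10⁻⁴ = 2.196 × 10⁻⁴, so Δρ ≈ 0.2253 kg m⁻³.
N² = (g/ρ₀)·Δρ/Δz = g·(Δρ/ρ₀)/Δz = 9.81 × 2.196 × 10⁻⁴ / 80 = 2.6928 × 10⁻⁵ s⁻².
N = √(2.6928 × 10⁻⁵) = 5.1892 × 10⁻³ rad s⁻¹ → T = 2π/N = 1.2108 × 10³ s = 20.180 min ≈ 20.2 min.

20.2 min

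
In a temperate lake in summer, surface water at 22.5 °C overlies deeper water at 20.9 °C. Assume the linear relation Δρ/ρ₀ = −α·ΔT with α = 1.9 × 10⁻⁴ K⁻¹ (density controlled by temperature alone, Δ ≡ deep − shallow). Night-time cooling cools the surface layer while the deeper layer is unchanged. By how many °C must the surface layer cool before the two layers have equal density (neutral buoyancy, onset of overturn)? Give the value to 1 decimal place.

With temperature the only control, equal density requires T_surf′ = T_deep.
T_surf′ = 20.9 °C.
Cooling required: 22.5 − 20.9 = 1.6 °C.

1.6 °C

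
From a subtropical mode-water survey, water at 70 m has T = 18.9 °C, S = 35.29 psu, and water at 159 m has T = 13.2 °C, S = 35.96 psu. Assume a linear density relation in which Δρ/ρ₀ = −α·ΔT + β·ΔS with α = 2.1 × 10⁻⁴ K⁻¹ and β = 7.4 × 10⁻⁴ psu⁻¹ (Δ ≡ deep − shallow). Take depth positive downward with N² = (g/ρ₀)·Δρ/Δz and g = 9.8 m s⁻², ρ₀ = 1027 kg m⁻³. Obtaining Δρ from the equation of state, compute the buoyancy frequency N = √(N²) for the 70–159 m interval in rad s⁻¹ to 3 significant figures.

ΔT = -5.7 K, ΔS = +0.67 psu (deep − shallow).
Δρ/ρ₀ = −αΔT + βΔS = 1.197 × 10⁻³ + 4.958 × 10⁻⁴ = 1.6928 × 10⁻³, so Δρ ≈ 1.739 kg m⁻³.
N² = (g/ρ₀)·Δρ/Δz = g·(Δρ/ρ₀)/Δz = 9.8 × 1.6928 × 10⁻³ / 89 = 1.8640 × 10⁻⁴ s⁻².
N = √(1.8640 × 10⁻⁴) = 0.013653 rad s⁻¹ ≈ 0.0137 rad s⁻¹.

0.0137 rad s⁻¹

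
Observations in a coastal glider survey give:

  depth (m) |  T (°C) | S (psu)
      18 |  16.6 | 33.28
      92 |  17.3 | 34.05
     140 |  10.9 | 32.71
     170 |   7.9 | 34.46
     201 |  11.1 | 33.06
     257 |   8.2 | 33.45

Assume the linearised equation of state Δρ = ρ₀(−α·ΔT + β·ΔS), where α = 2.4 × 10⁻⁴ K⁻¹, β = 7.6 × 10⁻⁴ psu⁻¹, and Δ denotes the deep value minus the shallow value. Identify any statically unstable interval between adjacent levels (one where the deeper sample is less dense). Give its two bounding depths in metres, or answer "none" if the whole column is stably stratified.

170–201 m

Evaluate Δρ/ρ₀ = −αΔT + βΔS across each adjacent pair:
  18–92 m: −αΔT+βΔS = −(2.4 × 10⁻⁴)(+0.7)+(7.6 × 10⁻⁴)(+0.77) = 4.2 × 10⁻⁴ → stable
  92–140 m: −αΔT+βΔS = −(2.4 × 10⁻⁴)(-6.4)+(7.6 × 10⁻⁴)(-1.34) = 5.2 × 10⁻⁴ → stable
  140–170 m: −αΔT+βΔS = −(2.4 × 10⁻⁴)(-3.0)+(7.6 × 10⁻⁴)(+1.75) = 2.1 × 10⁻³ → stable
  170–201 m: −αΔT+βΔS = −(2.4 × 10⁻⁴)(+3.2)+(7.6 × 10⁻⁴)(-1.40) = -1.8 × 10⁻³ → UNSTABLE
  201–257 m: −αΔT+βΔS = −(2.4 × 10⁻⁴)(-2.9)+(7.6 × 10⁻⁴)(+0.39) = 9.9 × 10⁻⁴ → stable
The 170–201 m interval has Δρ < 0: lighter water underlies denser water.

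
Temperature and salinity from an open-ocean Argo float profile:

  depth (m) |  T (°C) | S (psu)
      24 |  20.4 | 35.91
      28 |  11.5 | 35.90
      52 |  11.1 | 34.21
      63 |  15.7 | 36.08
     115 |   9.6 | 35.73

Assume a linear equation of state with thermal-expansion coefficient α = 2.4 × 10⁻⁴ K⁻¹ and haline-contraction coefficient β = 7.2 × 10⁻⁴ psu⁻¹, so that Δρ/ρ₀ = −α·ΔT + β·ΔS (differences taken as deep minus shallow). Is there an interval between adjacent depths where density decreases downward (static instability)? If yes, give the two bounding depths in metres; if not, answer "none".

28–52 m

Evaluate Δρ/ρ₀ = −αΔT + βΔS across each adjacent pair:
  24–28 m: −αΔT+βΔS = −(2.4 × 10⁻⁴)(-8.9)+(7.2 × 10⁻⁴)(-0.01) = 2.1 × 10⁻³ → stable
  28–52 m: −αΔT+βΔS = −(2.4 × 10⁻⁴)(-0.4)+(7.2 × 10⁻⁴)(-1.69) = -1.1 × 10⁻³ → UNSTABLE
  52–63 m: −αΔT+βΔS = −(2.4 × 10⁻⁴)(+4.6)+(7.2 × 10⁻⁴)(+1.87) = 2.4 × 10⁻⁴ → stable
  63–115 m: −αΔT+βΔS = −(2.4 × 10⁻⁴)(-6.1)+(7.2 × 10⁻⁴)(-0.35) = 1.2 × 10⁻³ → stable
The 28–52 m interval has Δρ < 0: lighter water underlies denser water.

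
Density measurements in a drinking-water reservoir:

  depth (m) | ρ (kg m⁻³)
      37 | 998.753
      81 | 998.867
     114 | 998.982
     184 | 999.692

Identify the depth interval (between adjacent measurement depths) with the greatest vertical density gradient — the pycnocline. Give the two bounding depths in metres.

Compute the density gradient over each adjacent pair:
  37–81 m: Δρ/Δz = 0.114/44 = 2.6 × 10⁻³ kg m⁻⁴
  81–114 m: Δρ/Δz = 0.115/33 = 3.5 × 10⁻³ kg m⁻⁴
  114–184 m: Δρ/Δz = 0.710/70 = 0.010 kg m⁻⁴
The largest gradient is in the 114–184 m interval — the pycnocline.

114–184 m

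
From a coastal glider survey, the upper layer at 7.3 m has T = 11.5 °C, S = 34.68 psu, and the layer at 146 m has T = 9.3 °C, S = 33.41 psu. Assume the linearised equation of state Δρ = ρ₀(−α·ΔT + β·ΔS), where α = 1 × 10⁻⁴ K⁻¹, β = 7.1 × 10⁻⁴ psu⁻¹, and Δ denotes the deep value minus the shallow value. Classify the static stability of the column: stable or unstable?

ΔT = 9.3 − 11.5 = -2.2 K and ΔS = 33.41 − 34.68 = -1.27 psu (deep − shallow).
−αΔT = 2.20 × 10⁻⁴; βΔS = -9.017 × 10⁻⁴; sum Δρ/ρ₀ = -6.817 × 10⁻⁴.
Δρ/ρ₀ < 0, so Δρ < 0: deeper water is lighter → statically unstable; the column would overturn.

unstable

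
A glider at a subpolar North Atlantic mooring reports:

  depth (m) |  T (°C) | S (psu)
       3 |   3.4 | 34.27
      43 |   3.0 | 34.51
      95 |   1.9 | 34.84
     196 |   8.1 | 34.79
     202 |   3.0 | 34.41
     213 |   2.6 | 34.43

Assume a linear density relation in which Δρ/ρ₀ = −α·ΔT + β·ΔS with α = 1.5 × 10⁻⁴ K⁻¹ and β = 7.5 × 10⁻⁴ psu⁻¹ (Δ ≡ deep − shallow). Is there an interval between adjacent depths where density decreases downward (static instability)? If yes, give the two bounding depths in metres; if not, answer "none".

95–196 m

Evaluate Δρ/ρ₀ = −αΔT + βΔS across each adjacent pair:
  3–43 m: −αΔT+βΔS = −(1.5 × 10⁻⁴)(-0.4)+(7.5 × 10⁻⁴)(+0.24) = 2.4 × 10⁻⁴ → stable
  43–95 m: −αΔT+βΔS = −(1.5 × 10⁻⁴)(-1.1)+(7.5 × 10⁻⁴)(+0.33) = 4.1 × 10⁻⁴ → stable
  95–196 m: −αΔT+βΔS = −(1.5 × 10⁻⁴)(+6.2)+(7.5 × 10⁻⁴)(-0.05) = -9.7 × 10⁻⁴ → UNSTABLE
  196–202 m: −αΔT+βΔS = −(1.5 × 10⁻⁴)(-5.1)+(7.5 × 10⁻⁴)(-0.38) = 4.8 × 10⁻⁴ → stable
  202–213 m: −αΔT+βΔS = −(1.5 × 10⁻⁴)(-0.4)+(7.5 × 10⁻⁴)(+0.02) = 7.5 × 10⁻⁵ → stable
The 95–196 m interval has Δρ < 0: lighter water underlies denser water.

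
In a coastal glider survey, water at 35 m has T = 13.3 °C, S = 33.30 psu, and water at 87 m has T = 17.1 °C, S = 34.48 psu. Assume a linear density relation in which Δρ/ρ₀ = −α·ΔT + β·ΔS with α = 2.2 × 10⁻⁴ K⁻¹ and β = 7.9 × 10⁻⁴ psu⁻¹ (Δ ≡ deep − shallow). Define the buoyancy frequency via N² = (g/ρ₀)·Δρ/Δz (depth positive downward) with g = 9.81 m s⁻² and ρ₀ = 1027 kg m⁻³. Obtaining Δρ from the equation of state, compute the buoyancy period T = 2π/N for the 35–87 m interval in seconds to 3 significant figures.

ΔT = +3.8 K, ΔS = +1.18 psu (deep − shallow).
Δρ/ρ₀ = −αΔT + βΔS = -8.36 × 10⁻⁴ + 9.322 × 10⁻⁴ = 9.62 × 10⁻⁵, so Δρ ≈ 0.09880 kg m⁻³.
N² = (g/ρ₀)·Δρ/Δz = g·(Δρ/ρ₀)/Δz = 9.81 × 9.62 × 10⁻⁵ / 52 = 1.8149 × 10⁻⁵ s⁻².
N = √(1.8149 × 10⁻⁵) = 4.2602 × 10⁻³ rad s⁻¹ → T = 2π/N = 1.4749 × 10³ s ≈ 1.47 × 10³ s.

1.47 × 10³ s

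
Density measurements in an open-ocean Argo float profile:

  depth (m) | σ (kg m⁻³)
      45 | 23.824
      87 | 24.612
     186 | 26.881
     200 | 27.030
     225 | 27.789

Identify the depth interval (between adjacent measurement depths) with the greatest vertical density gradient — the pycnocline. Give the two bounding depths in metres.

Compute the density gradient over each adjacent pair:
  45–87 m: Δρ/Δz = 0.788/42 = 0.019 kg m⁻⁴
  87–186 m: Δρ/Δz = 2.269/99 = 0.023 kg m⁻⁴
  186–200 m: Δρ/Δz = 0.149/14 = 0.011 kg m⁻⁴
  200–225 m: Δρ/Δz = 0.759/25 = 0.030 kg m⁻⁴
The largest gradient is in the 200–225 m interval — the pycnocline.

200–225 m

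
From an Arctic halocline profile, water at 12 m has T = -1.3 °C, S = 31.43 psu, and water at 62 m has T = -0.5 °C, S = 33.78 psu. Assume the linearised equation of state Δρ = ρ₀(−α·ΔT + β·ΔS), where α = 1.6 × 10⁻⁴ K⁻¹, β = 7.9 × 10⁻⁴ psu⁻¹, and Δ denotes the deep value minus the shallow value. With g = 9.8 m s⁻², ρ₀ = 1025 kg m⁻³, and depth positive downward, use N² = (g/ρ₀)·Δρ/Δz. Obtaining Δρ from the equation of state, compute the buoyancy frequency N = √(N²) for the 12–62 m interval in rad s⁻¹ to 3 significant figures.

0.0184 rad s⁻¹

ΔT = +0.8 K, ΔS = +2.35 psu (deep − shallow).
Δρ/ρ₀ = −αΔT + βΔS = -1.28 × 10⁻⁴ + 1.8565 × 10⁻³ = 1.7285 × 10⁻³, so Δρ ≈ 1.772 kg m⁻³.
N² = (g/ρ₀)·Δρ/Δz = g·(Δρ/ρ₀)/Δz = 9.8 × 1.7285 × 10⁻³ / 50 = 3.3879 × 10⁻⁴ s⁻².
N = √(3.3879 × 10⁻⁴) = 0.018406 rad s⁻¹ ≈ 0.0184 rad s⁻¹.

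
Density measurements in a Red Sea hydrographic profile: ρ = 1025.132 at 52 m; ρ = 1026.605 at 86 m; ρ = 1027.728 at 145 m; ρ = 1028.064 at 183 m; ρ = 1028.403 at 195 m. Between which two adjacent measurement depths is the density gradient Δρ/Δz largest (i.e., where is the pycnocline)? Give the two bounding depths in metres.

52–86 m

Compute the density gradient over each adjacent pair:
  52–86 m: Δρ/Δz = 1.473/34 = 0.043 kg m⁻⁴
  86–145 m: Δρ/Δz = 1.123/59 = 0.019 kg m⁻⁴
  145–183 m: Δρ/Δz = 0.336/38 = 8.8 × 10⁻³ kg m⁻⁴
  183–195 m: Δρ/Δz = 0.339/12 = 0.028 kg m⁻⁴
The largest gradient is in the 52–86 m interval — the pycnocline.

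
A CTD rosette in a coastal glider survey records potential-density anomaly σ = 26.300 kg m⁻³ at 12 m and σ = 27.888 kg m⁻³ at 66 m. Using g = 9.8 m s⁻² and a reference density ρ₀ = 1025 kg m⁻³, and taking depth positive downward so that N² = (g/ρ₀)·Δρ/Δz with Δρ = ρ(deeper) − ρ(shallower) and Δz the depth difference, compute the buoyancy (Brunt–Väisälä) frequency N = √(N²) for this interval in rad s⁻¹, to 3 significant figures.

0.0168 rad s⁻¹

Δρ = 1027.888 − 1026.300 = 1.588 kg m⁻³ over Δz = 66 − 12 = 54 m.
N² = (9.8/1025) × (1.588/54) = 2.8116 × 10⁻⁴ s⁻².
N = √(2.8116 × 10⁻⁴) = 0.016768 rad s⁻¹ ≈ 0.0168 rad s⁻¹.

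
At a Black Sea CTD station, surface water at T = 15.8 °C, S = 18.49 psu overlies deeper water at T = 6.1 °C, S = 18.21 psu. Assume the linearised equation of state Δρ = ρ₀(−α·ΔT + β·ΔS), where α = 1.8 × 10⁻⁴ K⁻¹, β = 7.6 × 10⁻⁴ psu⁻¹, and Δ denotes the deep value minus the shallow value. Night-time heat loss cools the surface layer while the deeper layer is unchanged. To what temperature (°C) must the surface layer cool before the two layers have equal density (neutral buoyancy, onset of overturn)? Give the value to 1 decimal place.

7.3 °C

Neutral buoyancy requires Δρ = 0, i.e. −α(T_deep − T_surf′) + β(S_deep − S_surf) = 0.
T_surf′ = T_deep − (β/α)·ΔS = 6.1 − (7.6 × 10⁻⁴/1.8 × 10⁻⁴)·(-0.28) = 7.282 °C.
Cooling required: 15.8 − (7.282) = 8.518 °C.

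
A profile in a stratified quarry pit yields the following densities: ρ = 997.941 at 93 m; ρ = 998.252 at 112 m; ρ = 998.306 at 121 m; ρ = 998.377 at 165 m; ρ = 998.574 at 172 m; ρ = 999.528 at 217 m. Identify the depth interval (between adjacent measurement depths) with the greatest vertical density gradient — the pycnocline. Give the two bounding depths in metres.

165–172 m

Compute the density gradient over each adjacent pair:
  93–112 m: Δρ/Δz = 0.311/19 = 0.016 kg m⁻⁴
  112–121 m: Δρ/Δz = 0.054/9 = 6.0 × 10⁻³ kg m⁻⁴
  121–165 m: Δρ/Δz = 0.071/44 = 1.6 × 10⁻³ kg m⁻⁴
  165–172 m: Δρ/Δz = 0.197/7 = 0.028 kg m⁻⁴
  172–217 m: Δρ/Δz = 0.954/45 = 0.021 kg m⁻⁴
The largest gradient is in the 165–172 m interval — the pycnocline.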